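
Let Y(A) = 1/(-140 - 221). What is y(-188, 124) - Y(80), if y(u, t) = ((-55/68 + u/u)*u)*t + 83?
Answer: -26841416/6137 ≈ -4373.7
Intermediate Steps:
Y(A) = -1/361 (Y(A) = 1/(-361) = -1/361)
y(u, t) = 83 + 13*t*u/68 (y(u, t) = ((-55*1/68 + 1)*u)*t + 83 = ((-55/68 + 1)*u)*t + 83 = (13*u/68)*t + 83 = 13*t*u/68 + 83 = 83 + 13*t*u/68)
y(-188, 124) - Y(80) = (83 + (13/68)*124*(-188)) - 1*(-1/361) = (83 - 75764/17) + 1/361 = -74353/17 + 1/361 = -26841416/6137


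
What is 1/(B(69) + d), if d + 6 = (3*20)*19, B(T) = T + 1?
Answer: 1/1204 ≈ 0.00083056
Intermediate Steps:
B(T) = 1 + T
d = 1134 (d = -6 + (3*20)*19 = -6 + 60*19 = -6 + 1140 = 1134)
1/(B(69) + d) = 1/((1 + 69) + 1134) = 1/(70 + 1134) = 1/1204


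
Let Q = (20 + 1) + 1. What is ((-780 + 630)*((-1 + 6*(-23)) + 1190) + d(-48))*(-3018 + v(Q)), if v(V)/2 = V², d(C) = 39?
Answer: 323102550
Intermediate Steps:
Q = 22 (Q = 21 + 1 = 22)
v(V) = 2*V²
((-780 + 630)*((-1 + 6*(-23)) + 1190) + d(-48))*(-3018 + v(Q)) = ((-780 + 630)*((-1 + 6*(-23)) + 1190) + 39)*(-3018 + 2*22²) = (-150*((-1 - 138) + 1190) + 39)*(-3018 + 2*484) = (-150*(-139 + 1190) + 39)*(-3018 + 968) = (-150*1051 + 39)*(-2050) = (-157650 + 39)*(-2050) = -157611*(-2050) = 323102550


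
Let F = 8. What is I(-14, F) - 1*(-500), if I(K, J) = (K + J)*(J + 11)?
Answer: 386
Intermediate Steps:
I(K, J) = (11 + J)*(J + K) (I(K, J) = (J + K)*(11 + J) = (11 + J)*(J + K))
I(-14, F) - 1*(-500) = (8² + 11*8 + 11*(-14) + 8*(-14)) - 1*(-500) = (64 + 88 - 154 - 112) + 500 = -114 + 500 = 386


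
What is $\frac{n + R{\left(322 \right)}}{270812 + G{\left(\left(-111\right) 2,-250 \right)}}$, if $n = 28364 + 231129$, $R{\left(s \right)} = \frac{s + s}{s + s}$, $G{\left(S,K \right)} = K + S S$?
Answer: $\frac{129747}{159923} \approx 0.81131$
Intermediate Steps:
$G{\left(S,K \right)} = K + S^{2}$
$R{\left(s \right)} = 1$ ($R{\left(s \right)} = \frac{2 s}{2 s} = 2 s \frac{1}{2 s} = 1$)
$n = 259493$
$\frac{n + R{\left(322 \right)}}{270812 + G{\left(\left(-111\right) 2,-250 \right)}} = \frac{259493 + 1}{270812 - \left(250 - \left(\left(-111\right) 2\right)^{2}\right)} = \frac{259494}{270812 - \left(250 - \left(-222\right)^{2}\right)} = \frac{259494}{270812 + \left(-250 + 49284\right)} = \frac{259494}{270812 + 49034} = \frac{259494}{319846} = 259494 \cdot \frac{1}{319846} = \frac{129747}{159923}$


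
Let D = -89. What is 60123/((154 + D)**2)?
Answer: 60123/4225 ≈ 14.230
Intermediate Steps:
60123/((154 + D)**2) = 60123/((154 - 89)**2) = 60123/(65**2) = 60123/4225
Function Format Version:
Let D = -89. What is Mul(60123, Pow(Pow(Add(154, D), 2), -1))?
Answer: Rational(60123, 4225) ≈ 14.230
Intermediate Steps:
Mul(60123, Pow(Pow(Add(154, D), 2), -1)) = Mul(60123, Pow(Pow(Add(154, -89), 2), -1)) = Mul(60123, Pow(Pow(65, 2), -1)) = Mul(60123, Pow(4225, -1)) = Mul(60123, Rational(1, 4225)) = Rational(60123, 4225)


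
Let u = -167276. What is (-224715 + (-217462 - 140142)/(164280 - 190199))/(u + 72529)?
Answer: 5824030481/2455747493 ≈ 2.3716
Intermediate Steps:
(-224715 + (-217462 - 140142)/(164280 - 190199))/(u + 72529) = (-224715 + (-217462 - 140142)/(164280 - 190199))/(-167276 + 72529) = (-224715 - 357604/(-25919))/(-94747) = (-224715 - 357604*(-1/25919))*(-1/94747) = (-224715 + 357604/25919)*(-1/94747) = -5824030481/25919*(-1/94747) = 5824030481/2455747493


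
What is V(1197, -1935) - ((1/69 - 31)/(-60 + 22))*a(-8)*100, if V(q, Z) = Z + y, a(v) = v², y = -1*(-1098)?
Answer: -7938907/1311 ≈ -6055.6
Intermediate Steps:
y = 1098
V(q, Z) = 1098 + Z (V(q, Z) = Z + 1098 = 1098 + Z)
V(1197, -1935) - ((1/69 - 31)/(-60 + 22))*a(-8)*100 = (1098 - 1935) - ((1/69 - 31)/(-60 + 22))*(-8)²*100 = -837 - ((1/69 - 31)/(-38))*64*100 = -837 - -2138/69*(-1/38)*64*100 = -837 - (1069/1311)*64*100 = -837 - 68416*100/1311 = -837 - 1*6841600/1311 = -837 - 6841600/1311 = -7938907/1311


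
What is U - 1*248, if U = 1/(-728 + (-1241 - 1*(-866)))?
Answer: -273545/1103 ≈ -248.00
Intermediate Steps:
U = -1/1103 (U = 1/(-728 + (-1241 + 866)) = 1/(-728 - 375) = 1/(-1103) = -1/1103 ≈ -0.00090662)
U - 1*248 = -1/1103 - 1*248 = -1/1103 - 248 = -273545/1103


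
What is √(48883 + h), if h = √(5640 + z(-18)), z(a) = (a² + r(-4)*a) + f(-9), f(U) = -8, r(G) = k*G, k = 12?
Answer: √(48883 + 2*√1705) ≈ 221.28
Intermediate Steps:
r(G) = 12*G
z(a) = -8 + a² - 48*a (z(a) = (a² + (12*(-4))*a) - 8 = (a² - 48*a) - 8 = -8 + a² - 48*a)
h = 2*√1705 (h = √(5640 + (-8 + (-18)² - 48*(-18))) = √(5640 + (-8 + 324 + 864)) = √(5640 + 1180) = √6820 = 2*√1705 ≈ 82.583)
√(48883 + h) = √(48883 + 2*√1705)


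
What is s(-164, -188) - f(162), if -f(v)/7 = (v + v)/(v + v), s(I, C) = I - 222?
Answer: -379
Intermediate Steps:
s(I, C) = -222 + I
f(v) = -7 (f(v) = -7*(v + v)/(v + v) = -7*2*v/(2*v) = -7*2*v*1/(2*v) = -7*1 = -7)
s(-164, -188) - f(162) = (-222 - 164) - 1*(-7) = -386 + 7 = -379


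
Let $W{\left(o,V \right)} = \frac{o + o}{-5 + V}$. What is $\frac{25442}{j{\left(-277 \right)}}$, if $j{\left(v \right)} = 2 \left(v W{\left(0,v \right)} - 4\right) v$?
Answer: $\frac{12721}{1108} \approx 11.481$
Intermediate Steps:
$W{\left(o,V \right)} = \frac{2 o}{-5 + V}$
$j{\left(v \right)} = - 8 v$ ($j{\left(v \right)} = 2 \left(v 2 \cdot 0 \frac{1}{-5 + v} - 4\right) v = 2 \left(v 0 - 4\right) v = 2 \left(0 - 4\right) v = 2 \left(-4\right) v = - 8 v$)
$\frac{25442}{j{\left(-277 \right)}} = \frac{25442}{\left(-8\right) \left(-277\right)} = \frac{25442}{2216} = 25442 \cdot \frac{1}{2216} = \frac{12721}{1108}$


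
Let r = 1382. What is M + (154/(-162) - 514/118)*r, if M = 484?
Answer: -32734484/4779 ≈ -6849.6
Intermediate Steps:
M + (154/(-162) - 514/118)*r = 484 + (154/(-162) - 514/118)*1382 = 484 + (154*(-1/162) - 514*1/118)*1382 = 484 + (-77/81 - 257/59)*1382 = 484 - 25360/4779*1382 = 484 - 35047520/4779 = -32734484/4779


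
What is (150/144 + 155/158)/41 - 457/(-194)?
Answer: 18134671/7540392 ≈ 2.4050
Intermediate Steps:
(150/144 + 155/158)/41 - 457/(-194) = (150*(1/144) + 155*(1/158))*(1/41) - 457*(-1/194) = (25/24 + 155/158)*(1/41) + 457/194 = (3835/1896)*(1/41) + 457/194 = 3835/77736 + 457/194 = 18134671/7540392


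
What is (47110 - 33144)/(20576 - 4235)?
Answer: 13966/16341 ≈ 0.85466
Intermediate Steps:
(47110 - 33144)/(20576 - 4235) = 13966/16341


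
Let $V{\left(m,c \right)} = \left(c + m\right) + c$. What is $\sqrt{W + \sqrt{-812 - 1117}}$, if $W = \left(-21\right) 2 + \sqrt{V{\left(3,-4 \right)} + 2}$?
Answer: $\sqrt{-42 + i \sqrt{3} + i \sqrt{1929}} \approx 3.1649 + 7.2123 i$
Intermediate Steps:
$V{\left(m,c \right)} = m + 2 c$
$W = -42 + i \sqrt{3}$ ($W = \left(-21\right) 2 + \sqrt{\left(3 + 2 \left(-4\right)\right) + 2} = -42 + \sqrt{\left(3 - 8\right) + 2} = -42 + \sqrt{-5 + 2} = -42 + \sqrt{-3} = -42 + i \sqrt{3} \approx -42.0 + 1.732 i$)
$\sqrt{W + \sqrt{-812 - 1117}} = \sqrt{\left(-42 + i \sqrt{3}\right) + \sqrt{-812 - 1117}} = \sqrt{\left(-42 + i \sqrt{3}\right) + \sqrt{-1929}} = \sqrt{\left(-42 + i \sqrt{3}\right) + i \sqrt{1929}} = \sqrt{-42 + i \sqrt{3} + i \sqrt{1929}}$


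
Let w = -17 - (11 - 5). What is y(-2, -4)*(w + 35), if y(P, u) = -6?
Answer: -72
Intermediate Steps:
w = -23 (w = -17 - 1*6 = -17 - 6 = -23)
y(-2, -4)*(w + 35) = -6*(-23 + 35) = -6*12 = -72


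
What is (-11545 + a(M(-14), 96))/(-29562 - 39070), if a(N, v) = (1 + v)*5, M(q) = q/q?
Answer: 2765/17158 ≈ 0.16115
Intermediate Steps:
M(q) = 1
a(N, v) = 5 + 5*v
(-11545 + a(M(-14), 96))/(-29562 - 39070) = (-11545 + (5 + 5*96))/(-29562 - 39070) = (-11545 + (5 + 480))/(-68632) = (-11545 + 485)*(-1/68632) = -11060*(-1/68632) = 2765/17158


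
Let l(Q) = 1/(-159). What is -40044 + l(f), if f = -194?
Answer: -6366997/159 ≈ -40044.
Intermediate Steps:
l(Q) = -1/159
-40044 + l(f) = -40044 - 1/159 = -6366997/159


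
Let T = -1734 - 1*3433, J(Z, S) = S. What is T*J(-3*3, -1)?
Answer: 5167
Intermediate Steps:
T = -5167 (T = -1734 - 3433 = -5167)
T*J(-3*3, -1) = -5167*(-1) = 5167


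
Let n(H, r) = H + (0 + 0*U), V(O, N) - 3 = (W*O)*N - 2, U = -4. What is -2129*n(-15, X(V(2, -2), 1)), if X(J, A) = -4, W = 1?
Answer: 31935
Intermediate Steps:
V(O, N) = 1 + N*O (V(O, N) = 3 + ((1*O)*N - 2) = 3 + (O*N - 2) = 3 + (N*O - 2) = 3 + (-2 + N*O) = 1 + N*O)
n(H, r) = H (n(H, r) = H + (0 + 0*(-4)) = H + (0 + 0) = H + 0 = H)
-2129*n(-15, X(V(2, -2), 1)) = -2129*(-15) = 31935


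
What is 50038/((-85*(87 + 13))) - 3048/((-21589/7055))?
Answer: 90850334809/91753250 ≈ 990.16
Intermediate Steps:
50038/((-85*(87 + 13))) - 3048/((-21589/7055)) = 50038/((-85*100)) - 3048/((-21589*1/7055)) = 50038/(-8500) - 3048/(-21589/7055) = 50038*(-1/8500) - 3048*(-7055/21589) = -25019/4250 + 21503640/21589 = 90850334809/91753250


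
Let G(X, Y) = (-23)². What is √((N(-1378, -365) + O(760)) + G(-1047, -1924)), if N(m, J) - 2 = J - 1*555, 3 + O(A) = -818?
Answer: 11*I*√10 ≈ 34.785*I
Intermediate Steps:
O(A) = -821 (O(A) = -3 - 818 = -821)
N(m, J) = -553 + J (N(m, J) = 2 + (J - 1*555) = 2 + (J - 555) = 2 + (-555 + J) = -553 + J)
G(X, Y) = 529
√((N(-1378, -365) + O(760)) + G(-1047, -1924)) = √(((-553 - 365) - 821) + 529) = √((-918 - 821) + 529) = √(-1739 + 529) = √(-1210) = 11*I*√10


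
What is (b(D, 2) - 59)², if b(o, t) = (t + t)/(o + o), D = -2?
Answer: 3600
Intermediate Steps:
b(o, t) = t/o (b(o, t) = (2*t)/((2*o)) = (2*t)*(1/(2*o)) = t/o)
(b(D, 2) - 59)² = (2/(-2) - 59)² = (2*(-½) - 59)² = (-1 - 59)² = (-60)² = 3600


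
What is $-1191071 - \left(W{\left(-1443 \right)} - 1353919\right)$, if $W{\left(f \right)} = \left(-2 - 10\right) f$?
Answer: $145532$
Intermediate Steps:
$W{\left(f \right)} = - 12 f$
$-1191071 - \left(W{\left(-1443 \right)} - 1353919\right) = -1191071 - \left(\left(-12\right) \left(-1443\right) - 1353919\right) = -1191071 - \left(17316 - 1353919\right) = -1191071 - -1336603 = -1191071 + 1336603 = 145532$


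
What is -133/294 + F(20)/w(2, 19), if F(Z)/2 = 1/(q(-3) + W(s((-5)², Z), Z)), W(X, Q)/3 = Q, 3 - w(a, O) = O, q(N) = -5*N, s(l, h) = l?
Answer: -1907/4200 ≈ -0.45405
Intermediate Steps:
w(a, O) = 3 - O
W(X, Q) = 3*Q
F(Z) = 2/(15 + 3*Z) (F(Z) = 2/(-5*(-3) + 3*Z) = 2/(15 + 3*Z))
-133/294 + F(20)/w(2, 19) = -133/294 + (2/(3*(5 + 20)))/(3 - 1*19) = -133*1/294 + ((⅔)/25)/(3 - 19) = -19/42 + ((⅔)*(1/25))/(-16) = -19/42 + (2/75)*(-1/16) = -19/42 - 1/600 = -1907/4200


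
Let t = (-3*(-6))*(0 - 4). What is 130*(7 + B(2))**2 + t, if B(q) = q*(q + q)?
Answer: 29178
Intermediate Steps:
B(q) = 2*q**2 (B(q) = q*(2*q) = 2*q**2)
t = -72 (t = 18*(-4) = -72)
130*(7 + B(2))**2 + t = 130*(7 + 2*2**2)**2 - 72 = 130*(7 + 2*4)**2 - 72 = 130*(7 + 8)**2 - 72 = 130*15**2 - 72 = 130*225 - 72 = 29250 - 72 = 29178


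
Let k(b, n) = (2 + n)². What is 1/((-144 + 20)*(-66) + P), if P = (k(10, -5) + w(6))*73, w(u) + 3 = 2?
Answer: 1/8768 ≈ 0.00011405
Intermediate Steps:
w(u) = -1 (w(u) = -3 + 2 = -1)
P = 584 (P = ((2 - 5)² - 1)*73 = ((-3)² - 1)*73 = (9 - 1)*73 = 8*73 = 584)
1/((-144 + 20)*(-66) + P) = 1/((-144 + 20)*(-66) + 584) = 1/(-124*(-66) + 584) = 1/(8184 + 584) = 1/8768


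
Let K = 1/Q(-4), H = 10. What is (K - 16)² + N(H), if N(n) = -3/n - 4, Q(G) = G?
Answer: 20781/80 ≈ 259.76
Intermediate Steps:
N(n) = -4 - 3/n
K = -¼ (K = 1/(-4) = -¼ ≈ -0.25000)
(K - 16)² + N(H) = (-¼ - 16)² + (-4 - 3/10) = (-65/4)² + (-4 - 3*⅒) = 4225/16 + (-4 - 3/10) = 4225/16 - 43/10 = 20781/80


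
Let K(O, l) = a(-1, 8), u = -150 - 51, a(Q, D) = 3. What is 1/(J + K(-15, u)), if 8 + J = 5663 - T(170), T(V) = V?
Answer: 1/5488 ≈ 0.00018222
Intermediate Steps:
J = 5485 (J = -8 + (5663 - 1*170) = -8 + (5663 - 170) = -8 + 5493 = 5485)
u = -201
K(O, l) = 3
1/(J + K(-15, u)) = 1/(5485 + 3) = 1/5488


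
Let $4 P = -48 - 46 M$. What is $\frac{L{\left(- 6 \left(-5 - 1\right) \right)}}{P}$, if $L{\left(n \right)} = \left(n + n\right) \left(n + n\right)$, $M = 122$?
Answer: $- \frac{5184}{1415} \approx -3.6636$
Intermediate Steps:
$L{\left(n \right)} = 4 n^{2}$ ($L{\left(n \right)} = 2 n 2 n = 4 n^{2}$)
$P = -1415$ ($P = \frac{-48 - 5612}{4} = \frac{1}{4} \left(-5660\right) = -1415$)
$\frac{L{\left(- 6 \left(-5 - 1\right) \right)}}{P} = \frac{4 \left(- 6 \left(-5 - 1\right)\right)^{2}}{-1415} = 4 \left(\left(-6\right) \left(-6\right)\right)^{2} \left(- \frac{1}{1415}\right) = 4 \cdot 36^{2} \left(- \frac{1}{1415}\right) = 4 \cdot 1296 \left(- \frac{1}{1415}\right) = 5184 \left(- \frac{1}{1415}\right) = - \frac{5184}{1415}$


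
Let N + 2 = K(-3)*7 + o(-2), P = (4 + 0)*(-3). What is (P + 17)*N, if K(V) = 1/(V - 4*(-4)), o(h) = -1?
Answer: -160/13 ≈ -12.308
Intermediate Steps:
K(V) = 1/(16 + V) (K(V) = 1/(V + 16) = 1/(16 + V))
P = -12 (P = 4*(-3) = -12)
N = -32/13 (N = -2 + (7/(16 - 3) - 1) = -2 + (7/13 - 1) = -2 - 6/13 = -32/13 ≈ -2.4615)
(P + 17)*N = (-12 + 17)*(-32/13) = 5*(-32/13) = -160/13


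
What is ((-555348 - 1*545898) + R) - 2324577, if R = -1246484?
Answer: -4672307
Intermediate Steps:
((-555348 - 1*545898) + R) - 2324577 = ((-555348 - 1*545898) - 1246484) - 2324577 = ((-555348 - 545898) - 1246484) - 2324577 = (-1101246 - 1246484) - 2324577 = -2347730 - 2324577 = -4672307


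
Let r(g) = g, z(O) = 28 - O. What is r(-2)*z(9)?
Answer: -38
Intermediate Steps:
r(-2)*z(9) = -2*(28 - 1*9) = -2*(28 - 9) = -2*19 = -38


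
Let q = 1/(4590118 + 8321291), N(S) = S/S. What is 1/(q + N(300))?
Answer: 12911409/12911410 ≈ 1.0000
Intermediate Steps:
N(S) = 1
q = 1/12911409 ≈ 7.7451e-8
1/(q + N(300)) = 1/(1/12911409 + 1) = 1/(12911410/12911409) = 12911409/12911410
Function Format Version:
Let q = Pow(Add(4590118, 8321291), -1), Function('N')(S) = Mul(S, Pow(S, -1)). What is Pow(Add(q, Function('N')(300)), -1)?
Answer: Rational(12911409, 12911410) ≈ 1.0000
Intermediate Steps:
Function('N')(S) = 1
q = Rational(1, 12911409) (q = Pow(12911409, -1) = Rational(1, 12911409) ≈ 7.7451e-8)
Pow(Add(q, Function('N')(300)), -1) = Pow(Add(Rational(1, 12911409), 1), -1) = Pow(Rational(12911410, 12911409), -1) = Rational(12911409, 12911410)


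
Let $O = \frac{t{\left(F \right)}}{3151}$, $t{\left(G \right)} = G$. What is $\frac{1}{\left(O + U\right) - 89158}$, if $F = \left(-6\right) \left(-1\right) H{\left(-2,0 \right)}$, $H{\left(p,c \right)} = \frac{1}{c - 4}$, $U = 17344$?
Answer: $- \frac{6302}{452571831} \approx -1.3925 \cdot 10^{-5}$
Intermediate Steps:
$H{\left(p,c \right)} = \frac{1}{-4 + c}$
$F = - \frac{3}{2}$ ($F = \frac{\left(-6\right) \left(-1\right)}{-4 + 0} = \frac{6}{-4} = 6 \left(- \frac{1}{4}\right) = - \frac{3}{2} \approx -1.5$)
$O = - \frac{3}{6302}$ ($O = - \frac{3}{2 \cdot 3151} = \left(- \frac{3}{2}\right) \frac{1}{3151} = - \frac{3}{6302} \approx -0.00047604$)
$\frac{1}{\left(O + U\right) - 89158} = \frac{1}{\left(- \frac{3}{6302} + 17344\right) - 89158} = \frac{1}{\frac{109301885}{6302} - 89158} = \frac{1}{- \frac{452571831}{6302}} = - \frac{6302}{452571831}$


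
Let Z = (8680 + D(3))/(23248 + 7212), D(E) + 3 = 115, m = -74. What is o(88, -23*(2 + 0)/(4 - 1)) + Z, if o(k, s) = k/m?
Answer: -253734/281755 ≈ -0.90055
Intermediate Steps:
D(E) = 112 (D(E) = -3 + 115 = 112)
Z = 2198/7615 (Z = (8680 + 112)/(23248 + 7212) = 8792/30460 = 8792*(1/30460) = 2198/7615 ≈ 0.28864)
o(k, s) = -k/74 (o(k, s) = k/(-74) = k*(-1/74) = -k/74)
o(88, -23*(2 + 0)/(4 - 1)) + Z = -1/74*88 + 2198/7615 = -44/37 + 2198/7615 = -253734/281755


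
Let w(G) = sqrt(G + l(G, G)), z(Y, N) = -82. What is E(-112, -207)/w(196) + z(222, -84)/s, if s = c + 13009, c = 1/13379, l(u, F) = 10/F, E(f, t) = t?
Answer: -548539/87023706 - 1449*sqrt(38426)/19213 ≈ -14.790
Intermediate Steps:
c = 1/13379 ≈ 7.4744e-5
s = 174047412/13379 (s = 1/13379 + 13009 = 174047412/13379 ≈ 13009.)
w(G) = sqrt(G + 10/G)
E(-112, -207)/w(196) + z(222, -84)/s = -207/sqrt(196 + 10/196) - 82/174047412/13379 = -207/sqrt(196 + 10*(1/196)) - 82*13379/174047412 = -207/sqrt(196 + 5/98) - 548539/87023706 = -207*7*sqrt(38426)/19213 - 548539/87023706 = -1449*sqrt(38426)/19213 - 548539/87023706 = -548539/87023706 - 1449*sqrt(38426)/19213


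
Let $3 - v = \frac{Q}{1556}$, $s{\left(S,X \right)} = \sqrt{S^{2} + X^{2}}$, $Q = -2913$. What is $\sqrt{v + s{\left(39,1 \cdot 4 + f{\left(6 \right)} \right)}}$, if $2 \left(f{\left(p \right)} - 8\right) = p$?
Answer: $\frac{\sqrt{2949009 + 1815852 \sqrt{194}}}{778} \approx 6.8306$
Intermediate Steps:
$f{\left(p \right)} = 8 + \frac{p}{2}$
$v = \frac{7581}{1556}$ ($v = 3 - - \frac{2913}{1556} = 3 + \frac{2913}{1556} = \frac{7581}{1556} \approx 4.8721$)
$\sqrt{v + s{\left(39,1 \cdot 4 + f{\left(6 \right)} \right)}} = \sqrt{\frac{7581}{1556} + \sqrt{39^{2} + \left(1 \cdot 4 + \left(8 + \frac{1}{2} \cdot 6\right)\right)^{2}}} = \sqrt{\frac{7581}{1556} + \sqrt{1521 + \left(4 + \left(8 + 3\right)\right)^{2}}} = \sqrt{\frac{7581}{1556} + \sqrt{1521 + \left(4 + 11\right)^{2}}} = \sqrt{\frac{7581}{1556} + \sqrt{1521 + 15^{2}}} = \sqrt{\frac{7581}{1556} + \sqrt{1521 + 225}} = \sqrt{\frac{7581}{1556} + \sqrt{1746}} = \sqrt{\frac{7581}{1556} + 3 \sqrt{194}}$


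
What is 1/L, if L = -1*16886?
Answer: -1/16886 ≈ -5.9221e-5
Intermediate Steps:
L = -16886
1/L = 1/(-16886) = -1/16886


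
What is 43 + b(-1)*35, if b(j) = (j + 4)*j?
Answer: -62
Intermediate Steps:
b(j) = j*(4 + j) (b(j) = (4 + j)*j = j*(4 + j))
43 + b(-1)*35 = 43 - (4 - 1)*35 = 43 - 1*3*35 = 43 - 3*35 = 43 - 105 = -62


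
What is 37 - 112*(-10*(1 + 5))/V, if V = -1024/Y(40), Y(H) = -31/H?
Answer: 5387/128 ≈ 42.086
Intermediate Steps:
V = 40960/31 (V = -1024/((-31/40)) = -1024/((-31*1/40)) = -1024/(-31/40) = -1024*(-40/31) = 40960/31 ≈ 1321.3)
37 - 112*(-10*(1 + 5))/V = 37 - 112*(-10*(1 + 5))/40960/31 = 37 - 112*(-10*6)*31/40960 = 37 - (-6720)*31/40960 = 37 - 112*(-93/2048) = 37 + 651/128 = 5387/128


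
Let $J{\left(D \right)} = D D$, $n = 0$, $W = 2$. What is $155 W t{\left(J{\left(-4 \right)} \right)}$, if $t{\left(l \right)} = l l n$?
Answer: $0$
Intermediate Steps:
$J{\left(D \right)} = D^{2}$
$t{\left(l \right)} = 0$ ($t{\left(l \right)} = l l 0 = l^{2} \cdot 0 = 0$)
$155 W t{\left(J{\left(-4 \right)} \right)} = 155 \cdot 2 \cdot 0 = 310 \cdot 0 = 0$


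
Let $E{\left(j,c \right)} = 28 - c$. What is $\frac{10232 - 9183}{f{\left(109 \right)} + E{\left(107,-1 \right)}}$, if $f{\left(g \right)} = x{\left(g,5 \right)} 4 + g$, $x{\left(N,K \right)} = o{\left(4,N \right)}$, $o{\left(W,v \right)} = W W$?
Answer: $\frac{1049}{202} \approx 5.1931$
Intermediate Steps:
$o{\left(W,v \right)} = W^{2}$
$x{\left(N,K \right)} = 16$ ($x{\left(N,K \right)} = 4^{2} = 16$)
$f{\left(g \right)} = 64 + g$ ($f{\left(g \right)} = 16 \cdot 4 + g = 64 + g$)
$\frac{10232 - 9183}{f{\left(109 \right)} + E{\left(107,-1 \right)}} = \frac{10232 - 9183}{\left(64 + 109\right) + \left(28 - -1\right)} = \frac{1049}{173 + \left(28 + 1\right)} = \frac{1049}{173 + 29} = \frac{1049}{202}$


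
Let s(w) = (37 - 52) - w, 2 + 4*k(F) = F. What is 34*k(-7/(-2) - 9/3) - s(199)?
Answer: 805/4 ≈ 201.25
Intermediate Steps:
k(F) = -½ + F/4
s(w) = -15 - w
34*k(-7/(-2) - 9/3) - s(199) = 34*(-½ + (-7/(-2) - 9/3)/4) - (-15 - 1*199) = 34*(-½ + (-7*(-½) - 9*⅓)/4) - (-15 - 199) = 34*(-½ + (7/2 - 3)/4) - 1*(-214) = 34*(-½ + (¼)*(½)) + 214 = 34*(-½ + ⅛) + 214 = 34*(-3/8) + 214 = -51/4 + 214 = 805/4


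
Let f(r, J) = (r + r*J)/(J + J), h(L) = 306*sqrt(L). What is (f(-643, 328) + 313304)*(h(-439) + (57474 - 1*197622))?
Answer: -7193652382449/164 + 31413329181*I*sqrt(439)/328 ≈ -4.3864e+10 + 2.0067e+9*I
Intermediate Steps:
f(r, J) = (r + J*r)/(2*J) (f(r, J) = (r + J*r)/((2*J)) = (r + J*r)*(1/(2*J)) = (r + J*r)/(2*J))
(f(-643, 328) + 313304)*(h(-439) + (57474 - 1*197622)) = ((1/2)*(-643)*(1 + 328)/328 + 313304)*(306*sqrt(-439) + (57474 - 1*197622)) = ((1/2)*(-643)*(1/328)*329 + 313304)*(306*(I*sqrt(439)) + (57474 - 197622)) = (-211547/656 + 313304)*(306*I*sqrt(439) - 140148) = 205315877*(-140148 + 306*I*sqrt(439))/656 = -7193652382449/164 + 31413329181*I*sqrt(439)/328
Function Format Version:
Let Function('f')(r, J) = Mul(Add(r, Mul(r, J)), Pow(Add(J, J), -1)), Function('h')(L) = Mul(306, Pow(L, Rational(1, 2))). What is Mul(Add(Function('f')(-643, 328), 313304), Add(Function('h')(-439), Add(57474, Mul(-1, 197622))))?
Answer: Add(Rational(-7193652382449, 164), Mul(Rational(31413329181, 328), I, Pow(439, Rational(1, 2)))) ≈ Add(-4.3864e+10, Mul(2.0067e+9, I))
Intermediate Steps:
Function('f')(r, J) = Mul(Rational(1, 2), Pow(J, -1), Add(r, Mul(J, r))) (Function('f')(r, J) = Mul(Add(r, Mul(J, r)), Pow(Mul(2, J), -1)) = Mul(Add(r, Mul(J, r)), Mul(Rational(1, 2), Pow(J, -1))) = Mul(Rational(1, 2), Pow(J, -1), Add(r, Mul(J, r))))
Mul(Add(Function('f')(-643, 328), 313304), Add(Function('h')(-439), Add(57474, Mul(-1, 197622)))) = Mul(Add(Mul(Rational(1, 2), -643, Pow(328, -1), Add(1, 328)), 313304), Add(Mul(306, Pow(-439, Rational(1, 2))), Add(57474, Mul(-1, 197622)))) = Mul(Add(Mul(Rational(1, 2), -643, Rational(1, 328), 329), 313304), Add(Mul(306, Mul(I, Pow(439, Rational(1, 2)))), Add(57474, -197622))) = Mul(Add(Rational(-211547, 656), 313304), Add(Mul(306, I, Pow(439, Rational(1, 2))), -140148)) = Mul(Rational(205315877, 656), Add(-140148, Mul(306, I, Pow(439, Rational(1, 2))))) = Add(Rational(-7193652382449, 164), Mul(Rational(31413329181, 328), I, Pow(439, Rational(1, 2))))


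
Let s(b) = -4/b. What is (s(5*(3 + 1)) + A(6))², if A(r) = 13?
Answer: 4096/25 ≈ 163.84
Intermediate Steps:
(s(5*(3 + 1)) + A(6))² = (-4*1/(5*(3 + 1)) + 13)² = (-4/(5*4) + 13)² = (-4/20 + 13)² = (-4*1/20 + 13)² = (-⅕ + 13)² = (64/5)² = 4096/25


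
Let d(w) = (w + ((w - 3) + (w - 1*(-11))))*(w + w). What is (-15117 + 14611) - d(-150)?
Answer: -133106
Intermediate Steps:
d(w) = 2*w*(8 + 3*w) (d(w) = (w + ((-3 + w) + (w + 11)))*(2*w) = (w + ((-3 + w) + (11 + w)))*(2*w) = (w + (8 + 2*w))*(2*w) = (8 + 3*w)*(2*w) = 2*w*(8 + 3*w))
(-15117 + 14611) - d(-150) = (-15117 + 14611) - 2*(-150)*(8 + 3*(-150)) = -506 - 2*(-150)*(8 - 450) = -506 - 2*(-150)*(-442) = -506 - 1*132600 = -506 - 132600 = -133106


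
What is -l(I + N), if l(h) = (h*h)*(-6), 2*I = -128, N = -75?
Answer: 115926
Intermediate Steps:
I = -64 (I = (½)*(-128) = -64)
l(h) = -6*h² (l(h) = h²*(-6) = -6*h²)
-l(I + N) = -(-6)*(-64 - 75)² = -(-6)*(-139)² = -(-6)*19321 = -1*(-115926) = 115926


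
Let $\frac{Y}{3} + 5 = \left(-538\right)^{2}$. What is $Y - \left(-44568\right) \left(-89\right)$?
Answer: $-3098235$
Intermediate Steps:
$Y = 868317$ ($Y = -15 + 3 \left(-538\right)^{2} = -15 + 3 \cdot 289444 = -15 + 868332 = 868317$)
$Y - \left(-44568\right) \left(-89\right) = 868317 - \left(-44568\right) \left(-89\right) = 868317 - 3966552 = -3098235$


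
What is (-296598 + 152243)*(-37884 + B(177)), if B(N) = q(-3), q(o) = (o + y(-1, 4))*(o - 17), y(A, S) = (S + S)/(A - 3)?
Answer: 5454309320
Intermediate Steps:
y(A, S) = 2*S/(-3 + A) (y(A, S) = (2*S)/(-3 + A) = 2*S/(-3 + A))
q(o) = (-17 + o)*(-2 + o) (q(o) = (o + 2*4/(-3 - 1))*(o - 17) = (o + 2*4/(-4))*(-17 + o) = (o + 2*4*(-1/4))*(-17 + o) = (o - 2)*(-17 + o) = (-2 + o)*(-17 + o) = (-17 + o)*(-2 + o))
B(N) = 100 (B(N) = 34 + (-3)**2 - 19*(-3) = 34 + 9 + 57 = 100)
(-296598 + 152243)*(-37884 + B(177)) = (-296598 + 152243)*(-37884 + 100) = -144355*(-37784) = 5454309320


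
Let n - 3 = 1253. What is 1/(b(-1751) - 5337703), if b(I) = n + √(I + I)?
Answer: -5336447/28477666587311 - I*√3502/28477666587311 ≈ -1.8739e-7 - 2.078e-12*I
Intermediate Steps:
n = 1256 (n = 3 + 1253 = 1256)
b(I) = 1256 + √2*√I (b(I) = 1256 + √(I + I) = 1256 + √(2*I) = 1256 + √2*√I)
1/(b(-1751) - 5337703) = 1/((1256 + √2*√(-1751)) - 5337703) = 1/((1256 + √2*(I*√1751)) - 5337703) = 1/((1256 + I*√3502) - 5337703) = 1/(-5336447 + I*√3502)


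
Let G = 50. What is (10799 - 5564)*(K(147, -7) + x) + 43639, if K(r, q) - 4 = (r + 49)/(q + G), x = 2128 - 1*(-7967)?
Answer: 2276237932/43 ≈ 5.2936e+7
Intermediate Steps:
x = 10095 (x = 2128 + 7967 = 10095)
K(r, q) = 4 + (49 + r)/(50 + q) (K(r, q) = 4 + (r + 49)/(q + 50) = 4 + (49 + r)/(50 + q))
(10799 - 5564)*(K(147, -7) + x) + 43639 = (10799 - 5564)*((249 + 147 + 4*(-7))/(50 - 7) + 10095) + 43639 = 5235*((249 + 147 - 28)/43 + 10095) + 43639 = 5235*((1/43)*368 + 10095) + 43639 = 5235*(368/43 + 10095) + 43639 = 5235*(434453/43) + 43639 = 2274361455/43 + 43639 = 2276237932/43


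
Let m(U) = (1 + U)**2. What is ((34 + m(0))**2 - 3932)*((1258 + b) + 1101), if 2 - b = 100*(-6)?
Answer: -8015427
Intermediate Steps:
b = 602 (b = 2 - 100*(-6) = 2 - 1*(-600) = 2 + 600 = 602)
((34 + m(0))**2 - 3932)*((1258 + b) + 1101) = ((34 + (1 + 0)**2)**2 - 3932)*((1258 + 602) + 1101) = ((34 + 1**2)**2 - 3932)*(1860 + 1101) = ((34 + 1)**2 - 3932)*2961 = (35**2 - 3932)*2961 = (1225 - 3932)*2961 = -2707*2961 = -8015427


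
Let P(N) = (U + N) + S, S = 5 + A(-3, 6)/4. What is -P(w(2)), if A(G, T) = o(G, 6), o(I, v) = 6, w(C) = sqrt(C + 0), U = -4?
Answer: -5/2 - sqrt(2) ≈ -3.9142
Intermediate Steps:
w(C) = sqrt(C)
A(G, T) = 6
S = 13/2 (S = 5 + 6/4 = 5 + 6*(1/4) = 5 + 3/2 = 13/2 ≈ 6.5000)
P(N) = 5/2 + N (P(N) = (-4 + N) + 13/2 = 5/2 + N)
-P(w(2)) = -(5/2 + sqrt(2)) = -5/2 - sqrt(2)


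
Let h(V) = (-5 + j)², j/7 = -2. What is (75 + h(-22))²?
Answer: 190096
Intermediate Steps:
j = -14 (j = 7*(-2) = -14)
h(V) = 361 (h(V) = (-5 - 14)² = (-19)² = 361)
(75 + h(-22))² = (75 + 361)² = 436² = 190096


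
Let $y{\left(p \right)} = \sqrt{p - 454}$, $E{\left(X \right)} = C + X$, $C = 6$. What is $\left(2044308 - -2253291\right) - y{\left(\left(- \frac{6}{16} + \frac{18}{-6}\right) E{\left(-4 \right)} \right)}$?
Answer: $4297599 - \frac{i \sqrt{1843}}{2} \approx 4.2976 \cdot 10^{6} - 21.465 i$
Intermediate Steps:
$E{\left(X \right)} = 6 + X$
$y{\left(p \right)} = \sqrt{-454 + p}$
$\left(2044308 - -2253291\right) - y{\left(\left(- \frac{6}{16} + \frac{18}{-6}\right) E{\left(-4 \right)} \right)} = \left(2044308 - -2253291\right) - \sqrt{-454 + \left(- \frac{6}{16} + \frac{18}{-6}\right) \left(6 - 4\right)} = \left(2044308 + 2253291\right) - \sqrt{-454 + \left(\left(-6\right) \frac{1}{16} + 18 \left(- \frac{1}{6}\right)\right) 2} = 4297599 - \sqrt{-454 + \left(- \frac{3}{8} - 3\right) 2} = 4297599 - \sqrt{-454 - \frac{27}{4}} = 4297599 - \sqrt{- \frac{1843}{4}} = 4297599 - \frac{i \sqrt{1843}}{2}$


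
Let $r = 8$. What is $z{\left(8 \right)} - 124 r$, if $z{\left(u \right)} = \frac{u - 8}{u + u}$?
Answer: $-992$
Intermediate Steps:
$z{\left(u \right)} = \frac{-8 + u}{2 u}$
$z{\left(8 \right)} - 124 r = \frac{-8 + 8}{2 \cdot 8} - 992 = \frac{1}{2} \cdot \frac{1}{8} \cdot 0 - 992 = 0 - 992 = -992$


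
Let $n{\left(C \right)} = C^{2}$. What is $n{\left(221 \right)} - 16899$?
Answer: $31942$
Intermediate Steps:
$n{\left(221 \right)} - 16899 = 221^{2} - 16899 = 48841 - 16899 = 31942$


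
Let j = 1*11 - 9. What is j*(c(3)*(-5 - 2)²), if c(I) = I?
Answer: 294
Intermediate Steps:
j = 2 (j = 11 - 9 = 2)
j*(c(3)*(-5 - 2)²) = 2*(3*(-5 - 2)²) = 2*(3*(-7)²) = 2*(3*49) = 2*147 = 294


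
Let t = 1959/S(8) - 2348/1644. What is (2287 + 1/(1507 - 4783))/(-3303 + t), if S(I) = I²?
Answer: -16422926512/23509266963 ≈ -0.69857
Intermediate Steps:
t = 767581/26304 (t = 1959/(8²) - 2348/1644 = 1959/64 - 2348*1/1644 = 1959*(1/64) - 587/411 = 1959/64 - 587/411 = 767581/26304 ≈ 29.181)
(2287 + 1/(1507 - 4783))/(-3303 + t) = (2287 + 1/(1507 - 4783))/(-3303 + 767581/26304) = (2287 + 1/(-3276))/(-86114531/26304) = (2287 - 1/3276)*(-26304/86114531) = (7492211/3276)*(-26304/86114531) = -16422926512/23509266963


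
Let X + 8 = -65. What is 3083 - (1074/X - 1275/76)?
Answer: 17279183/5548 ≈ 3114.5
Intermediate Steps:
X = -73 (X = -8 - 65 = -73)
3083 - (1074/X - 1275/76) = 3083 - (1074/(-73) - 1275/76) = 3083 - (1074*(-1/73) - 1275*1/76) = 3083 - (-1074/73 - 1275/76) = 3083 - 1*(-174699/5548) = 3083 + 174699/5548 = 17279183/5548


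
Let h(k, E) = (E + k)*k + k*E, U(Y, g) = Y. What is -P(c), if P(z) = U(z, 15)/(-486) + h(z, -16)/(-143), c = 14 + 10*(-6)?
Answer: 66815/2673 ≈ 24.996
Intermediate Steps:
c = -46 (c = 14 - 60 = -46)
h(k, E) = E*k + k*(E + k) (h(k, E) = k*(E + k) + E*k = E*k + k*(E + k))
P(z) = -z/486 - z*(-32 + z)/143 (P(z) = z/(-486) + (z*(z + 2*(-16)))/(-143) = z*(-1/486) + (z*(z - 32))*(-1/143) = -z/486 + (z*(-32 + z))*(-1/143) = -z/486 - z*(-32 + z)/143)
-P(c) = -(-46)*(15409 - 486*(-46))/69498 = -(-46)*(15409 + 22356)/69498 = -(-46)*37765/69498 = -1*(-66815/2673) = 66815/2673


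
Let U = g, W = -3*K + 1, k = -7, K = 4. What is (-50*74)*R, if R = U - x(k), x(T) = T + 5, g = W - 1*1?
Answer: 37000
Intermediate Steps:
W = -11 (W = -3*4 + 1 = -12 + 1 = -11)
g = -12 (g = -11 - 1*1 = -11 - 1 = -12)
x(T) = 5 + T
U = -12
R = -10 (R = -12 - (5 - 7) = -12 - 1*(-2) = -12 + 2 = -10)
(-50*74)*R = -50*74*(-10) = -3700*(-10) = 37000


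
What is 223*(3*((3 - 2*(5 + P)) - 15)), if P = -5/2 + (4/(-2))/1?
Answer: -8697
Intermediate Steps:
P = -9/2 (P = -5*½ + (4*(-½))*1 = -5/2 - 2*1 = -5/2 - 2 = -9/2 ≈ -4.5000)
223*(3*((3 - 2*(5 + P)) - 15)) = 223*(3*((3 - 2*(5 - 9/2)) - 15)) = 223*(3*((3 - 2*½) - 15)) = 223*(3*((3 - 1) - 15)) = 223*(3*(2 - 15)) = 223*(3*(-13)) = 223*(-39) = -8697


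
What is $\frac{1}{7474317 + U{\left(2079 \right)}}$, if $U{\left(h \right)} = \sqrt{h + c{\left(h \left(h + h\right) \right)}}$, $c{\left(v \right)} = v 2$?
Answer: $\frac{2491439}{18621799108482} - \frac{\sqrt{1921227}}{18621799108482} \approx 1.3372 \cdot 10^{-7}$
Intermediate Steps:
$c{\left(v \right)} = 2 v$
$U{\left(h \right)} = \sqrt{h + 4 h^{2}}$ ($U{\left(h \right)} = \sqrt{h + 2 h \left(h + h\right)} = \sqrt{h + 2 h 2 h} = \sqrt{h + 2 \cdot 2 h^{2}} = \sqrt{h + 4 h^{2}}$)
$\frac{1}{7474317 + U{\left(2079 \right)}} = \frac{1}{7474317 + \sqrt{2079 \left(1 + 4 \cdot 2079\right)}} = \frac{1}{7474317 + \sqrt{2079 \left(1 + 8316\right)}} = \frac{1}{7474317 + \sqrt{2079 \cdot 8317}} = \frac{1}{7474317 + \sqrt{17291043}} = \frac{1}{7474317 + 3 \sqrt{1921227}}$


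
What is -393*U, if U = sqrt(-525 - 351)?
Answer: -786*I*sqrt(219) ≈ -11632.0*I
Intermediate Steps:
U = 2*I*sqrt(219) (U = sqrt(-876) = 2*I*sqrt(219) ≈ 29.597*I)
-393*U = -786*I*sqrt(219)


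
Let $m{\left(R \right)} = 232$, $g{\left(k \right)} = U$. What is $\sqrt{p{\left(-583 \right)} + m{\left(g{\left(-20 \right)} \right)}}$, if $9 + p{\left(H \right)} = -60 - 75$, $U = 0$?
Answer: $2 \sqrt{22} \approx 9.3808$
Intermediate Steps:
$p{\left(H \right)} = -144$ ($p{\left(H \right)} = -9 - 135 = -144$)
$g{\left(k \right)} = 0$
$\sqrt{p{\left(-583 \right)} + m{\left(g{\left(-20 \right)} \right)}} = \sqrt{-144 + 232} = \sqrt{88} = 2 \sqrt{22}$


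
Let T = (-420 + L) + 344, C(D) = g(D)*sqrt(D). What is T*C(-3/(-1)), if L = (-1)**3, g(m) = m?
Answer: -231*sqrt(3) ≈ -400.10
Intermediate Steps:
L = -1
C(D) = D**(3/2) (C(D) = D*sqrt(D) = D**(3/2))
T = -77 (T = (-420 - 1) + 344 = -421 + 344 = -77)
T*C(-3/(-1)) = -77*3*sqrt(3)*(-1/(-1))**(3/2) = -77*3*sqrt(3) = -231*sqrt(3)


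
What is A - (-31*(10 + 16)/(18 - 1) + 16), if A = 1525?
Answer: 26459/17 ≈ 1556.4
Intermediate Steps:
A - (-31*(10 + 16)/(18 - 1) + 16) = 1525 - (-31*(10 + 16)/(18 - 1) + 16) = 1525 - (-806/17 + 16) = 1525 - 1*(-534/17) = 1525 + 534/17 = 26459/17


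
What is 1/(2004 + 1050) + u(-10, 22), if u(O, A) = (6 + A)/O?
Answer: -42751/15270 ≈ -2.7997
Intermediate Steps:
u(O, A) = (6 + A)/O
1/(2004 + 1050) + u(-10, 22) = 1/(2004 + 1050) + (6 + 22)/(-10) = 1/3054 - 1/10*28 = 1/3054 - 14/5 = -42751/15270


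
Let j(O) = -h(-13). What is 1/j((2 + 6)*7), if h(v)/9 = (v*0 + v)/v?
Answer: -⅑ ≈ -0.11111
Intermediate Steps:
h(v) = 9 (h(v) = 9*((v*0 + v)/v) = 9*((0 + v)/v) = 9*(v/v) = 9*1 = 9)
j(O) = -9 (j(O) = -1*9 = -9)
1/j((2 + 6)*7) = 1/(-9) = -⅑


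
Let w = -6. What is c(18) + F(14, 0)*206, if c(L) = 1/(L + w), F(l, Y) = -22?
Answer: -54383/12 ≈ -4531.9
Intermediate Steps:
c(L) = 1/(-6 + L) (c(L) = 1/(L - 6) = 1/(-6 + L))
c(18) + F(14, 0)*206 = 1/(-6 + 18) - 22*206 = 1/12 - 4532 = -54383/12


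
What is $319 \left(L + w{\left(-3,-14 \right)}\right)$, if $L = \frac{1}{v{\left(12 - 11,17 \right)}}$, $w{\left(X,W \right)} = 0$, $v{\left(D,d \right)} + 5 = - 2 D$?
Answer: $- \frac{319}{7} \approx -45.571$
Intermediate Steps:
$v{\left(D,d \right)} = -5 - 2 D$
$L = - \frac{1}{7}$ ($L = \frac{1}{-5 - 2 \left(12 - 11\right)} = \frac{1}{-5 - 2} = \frac{1}{-7} = - \frac{1}{7} \approx -0.14286$)
$319 \left(L + w{\left(-3,-14 \right)}\right) = 319 \left(- \frac{1}{7} + 0\right) = 319 \left(- \frac{1}{7}\right) = - \frac{319}{7}$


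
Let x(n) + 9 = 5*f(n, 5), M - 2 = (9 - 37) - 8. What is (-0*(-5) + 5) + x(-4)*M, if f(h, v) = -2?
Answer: 651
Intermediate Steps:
M = -34 (M = 2 + ((9 - 37) - 8) = 2 + (-28 - 8) = 2 - 36 = -34)
x(n) = -19 (x(n) = -9 + 5*(-2) = -9 - 10 = -19)
(-0*(-5) + 5) + x(-4)*M = (-0*(-5) + 5) - 19*(-34) = (-3*0 + 5) + 646 = (0 + 5) + 646 = 5 + 646 = 651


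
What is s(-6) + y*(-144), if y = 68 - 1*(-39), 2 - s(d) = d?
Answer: -15400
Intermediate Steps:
s(d) = 2 - d
y = 107 (y = 68 + 39 = 107)
s(-6) + y*(-144) = (2 - 1*(-6)) + 107*(-144) = (2 + 6) - 15408 = 8 - 15408 = -15400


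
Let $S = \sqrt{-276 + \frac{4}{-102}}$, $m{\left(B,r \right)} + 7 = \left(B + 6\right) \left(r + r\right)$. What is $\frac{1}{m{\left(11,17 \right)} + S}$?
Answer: $\frac{29121}{16642169} - \frac{i \sqrt{717978}}{16642169} \approx 0.0017498 - 5.0915 \cdot 10^{-5} i$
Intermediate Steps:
$m{\left(B,r \right)} = -7 + 2 r \left(6 + B\right)$ ($m{\left(B,r \right)} = -7 + \left(B + 6\right) \left(r + r\right) = -7 + \left(6 + B\right) 2 r = -7 + 2 r \left(6 + B\right)$)
$S = \frac{i \sqrt{717978}}{51}$ ($S = \sqrt{-276 + 4 \left(- \frac{1}{102}\right)} = \sqrt{-276 - \frac{2}{51}} = \sqrt{- \frac{14078}{51}} = \frac{i \sqrt{717978}}{51} \approx 16.614 i$)
$\frac{1}{m{\left(11,17 \right)} + S} = \frac{1}{\left(-7 + 12 \cdot 17 + 2 \cdot 11 \cdot 17\right) + \frac{i \sqrt{717978}}{51}} = \frac{1}{\left(-7 + 204 + 374\right) + \frac{i \sqrt{717978}}{51}} = \frac{1}{571 + \frac{i \sqrt{717978}}{51}}$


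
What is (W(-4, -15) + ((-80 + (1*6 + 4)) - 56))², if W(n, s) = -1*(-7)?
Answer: 14161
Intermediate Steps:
W(n, s) = 7
(W(-4, -15) + ((-80 + (1*6 + 4)) - 56))² = (7 + ((-80 + (1*6 + 4)) - 56))² = (7 + ((-80 + (6 + 4)) - 56))² = (7 + ((-80 + 10) - 56))² = (7 + (-70 - 56))² = (7 - 126)² = (-119)² = 14161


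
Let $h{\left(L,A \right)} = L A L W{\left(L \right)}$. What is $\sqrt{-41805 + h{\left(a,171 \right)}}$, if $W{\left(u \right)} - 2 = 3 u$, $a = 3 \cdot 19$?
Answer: $3 \sqrt{10674818} \approx 9801.7$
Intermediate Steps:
$a = 57$
$W{\left(u \right)} = 2 + 3 u$
$h{\left(L,A \right)} = A L^{2} \left(2 + 3 L\right)$ ($h{\left(L,A \right)} = L A L \left(2 + 3 L\right) = A L L \left(2 + 3 L\right) = A L^{2} \left(2 + 3 L\right)$)
$\sqrt{-41805 + h{\left(a,171 \right)}} = \sqrt{-41805 + 171 \cdot 57^{2} \left(2 + 3 \cdot 57\right)} = \sqrt{-41805 + 171 \cdot 3249 \left(2 + 171\right)} = \sqrt{-41805 + 171 \cdot 3249 \cdot 173} = \sqrt{-41805 + 96115167} = \sqrt{96073362} = 3 \sqrt{10674818}$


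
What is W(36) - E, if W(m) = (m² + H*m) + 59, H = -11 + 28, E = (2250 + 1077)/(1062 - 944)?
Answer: 228779/118 ≈ 1938.8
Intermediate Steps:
E = 3327/118 ≈ 28.195
H = 17
W(m) = 59 + m² + 17*m (W(m) = (m² + 17*m) + 59 = 59 + m² + 17*m)
W(36) - E = (59 + 36² + 17*36) - 1*3327/118 = (59 + 1296 + 612) - 3327/118 = 1967 - 3327/118 = 228779/118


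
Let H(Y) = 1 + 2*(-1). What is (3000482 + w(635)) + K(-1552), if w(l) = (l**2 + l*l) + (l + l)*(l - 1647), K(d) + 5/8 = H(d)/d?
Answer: 3913665015/1552 ≈ 2.5217e+6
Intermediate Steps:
H(Y) = -1 (H(Y) = 1 - 2 = -1)
K(d) = -5/8 - 1/d
w(l) = 2*l**2 + 2*l*(-1647 + l) (w(l) = (l**2 + l**2) + (2*l)*(-1647 + l) = 2*l**2 + 2*l*(-1647 + l))
(3000482 + w(635)) + K(-1552) = (3000482 + 2*635*(-1647 + 2*635)) + (-5/8 - 1/(-1552)) = (3000482 + 2*635*(-1647 + 1270)) + (-5/8 - 1*(-1/1552)) = (3000482 + 2*635*(-377)) + (-5/8 + 1/1552) = (3000482 - 478790) - 969/1552 = 2521692 - 969/1552 = 3913665015/1552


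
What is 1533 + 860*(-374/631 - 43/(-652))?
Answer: 111079924/102853 ≈ 1080.0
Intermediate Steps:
1533 + 860*(-374/631 - 43/(-652)) = 1533 + 860*(-374*1/631 - 43*(-1/652)) = 1533 + 860*(-374/631 + 43/652) = 1533 + 860*(-216715/411412) = 1533 - 46593725/102853 = 111079924/102853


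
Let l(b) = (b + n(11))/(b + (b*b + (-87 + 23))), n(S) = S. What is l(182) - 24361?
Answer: -809808169/33242 ≈ -24361.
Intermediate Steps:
l(b) = (11 + b)/(-64 + b + b²) (l(b) = (b + 11)/(b + (b*b + (-87 + 23))) = (11 + b)/(b + (b² - 64)) = (11 + b)/(b + (-64 + b²)) = (11 + b)/(-64 + b + b²))
l(182) - 24361 = (11 + 182)/(-64 + 182 + 182²) - 24361 = 193/(-64 + 182 + 33124) - 24361 = 193/33242 - 24361 = -809808169/33242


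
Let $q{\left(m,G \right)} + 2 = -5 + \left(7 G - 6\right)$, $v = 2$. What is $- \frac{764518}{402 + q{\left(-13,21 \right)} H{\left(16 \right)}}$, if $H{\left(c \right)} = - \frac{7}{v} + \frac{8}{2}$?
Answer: $- \frac{764518}{469} \approx -1630.1$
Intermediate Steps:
$H{\left(c \right)} = \frac{1}{2}$ ($H{\left(c \right)} = - \frac{7}{2} + \frac{8}{2} = \left(-7\right) \frac{1}{2} + 8 \cdot \frac{1}{2} = - \frac{7}{2} + 4 = \frac{1}{2}$)
$q{\left(m,G \right)} = -13 + 7 G$ ($q{\left(m,G \right)} = -2 + \left(-5 + \left(7 G - 6\right)\right) = -2 + \left(-5 + \left(-6 + 7 G\right)\right) = -2 + \left(-11 + 7 G\right) = -13 + 7 G$)
$- \frac{764518}{402 + q{\left(-13,21 \right)} H{\left(16 \right)}} = - \frac{764518}{402 + \left(-13 + 7 \cdot 21\right) \frac{1}{2}} = - \frac{764518}{402 + \left(-13 + 147\right) \frac{1}{2}} = - \frac{764518}{402 + 134 \cdot \frac{1}{2}} = - \frac{764518}{402 + 67} = - \frac{764518}{469}$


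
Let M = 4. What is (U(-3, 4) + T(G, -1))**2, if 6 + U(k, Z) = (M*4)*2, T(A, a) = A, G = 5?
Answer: 961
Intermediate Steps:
U(k, Z) = 26 (U(k, Z) = -6 + (4*4)*2 = -6 + 16*2 = -6 + 32 = 26)
(U(-3, 4) + T(G, -1))**2 = (26 + 5)**2 = 31**2 = 961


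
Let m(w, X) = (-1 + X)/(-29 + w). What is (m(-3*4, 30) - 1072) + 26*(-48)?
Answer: -95149/41 ≈ -2320.7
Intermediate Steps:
m(w, X) = (-1 + X)/(-29 + w)
(m(-3*4, 30) - 1072) + 26*(-48) = ((-1 + 30)/(-29 - 3*4) - 1072) + 26*(-48) = (29/(-29 - 12) - 1072) - 1248 = (29/(-41) - 1072) - 1248 = (-1/41*29 - 1072) - 1248 = (-29/41 - 1072) - 1248 = -43981/41 - 1248 = -95149/41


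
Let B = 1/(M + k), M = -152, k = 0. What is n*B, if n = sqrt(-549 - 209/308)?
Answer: -I*sqrt(107737)/2128 ≈ -0.15424*I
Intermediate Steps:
B = -1/152 (B = 1/(-152 + 0) = 1/(-152) = -1/152 ≈ -0.0065789)
n = I*sqrt(107737)/14 (n = sqrt(-549 - 209*1/308) = sqrt(-549 - 19/28) = sqrt(-15391/28) = I*sqrt(107737)/14 ≈ 23.445*I)
n*B = (I*sqrt(107737)/14)*(-1/152) = -I*sqrt(107737)/2128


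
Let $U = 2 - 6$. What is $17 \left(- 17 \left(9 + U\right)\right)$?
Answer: $-1445$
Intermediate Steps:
$U = -4$ ($U = 2 - 6 = -4$)
$17 \left(- 17 \left(9 + U\right)\right) = 17 \left(- 17 \left(9 - 4\right)\right) = 17 \left(\left(-17\right) 5\right) = 17 \left(-85\right) = -1445$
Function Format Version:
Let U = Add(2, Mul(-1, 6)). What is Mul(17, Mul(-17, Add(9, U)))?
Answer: -1445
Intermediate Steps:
U = -4 (U = Add(2, -6) = -4)
Mul(17, Mul(-17, Add(9, U))) = Mul(17, Mul(-17, Add(9, -4))) = Mul(17, Mul(-17, 5)) = Mul(17, -85) = -1445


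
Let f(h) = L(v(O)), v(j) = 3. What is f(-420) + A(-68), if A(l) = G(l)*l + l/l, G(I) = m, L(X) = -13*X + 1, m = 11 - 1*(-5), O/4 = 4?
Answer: -1125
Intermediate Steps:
O = 16 (O = 4*4 = 16)
m = 16 (m = 11 + 5 = 16)
L(X) = 1 - 13*X
G(I) = 16
f(h) = -38 (f(h) = 1 - 13*3 = 1 - 39 = -38)
A(l) = 1 + 16*l (A(l) = 16*l + l/l = 16*l + 1 = 1 + 16*l)
f(-420) + A(-68) = -38 + (1 + 16*(-68)) = -38 + (1 - 1088) = -38 - 1087 = -1125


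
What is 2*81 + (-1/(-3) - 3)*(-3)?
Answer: 170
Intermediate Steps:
2*81 + (-1/(-3) - 3)*(-3) = 162 + (-1*(-⅓) - 3)*(-3) = 162 + (⅓ - 3)*(-3) = 162 - 8/3*(-3) = 162 + 8 = 170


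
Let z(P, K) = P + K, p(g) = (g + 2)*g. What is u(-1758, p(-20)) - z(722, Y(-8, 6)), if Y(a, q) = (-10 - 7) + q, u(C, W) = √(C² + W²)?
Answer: -711 + 6*√89449 ≈ 1083.5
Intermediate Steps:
p(g) = g*(2 + g) (p(g) = (2 + g)*g = g*(2 + g))
Y(a, q) = -17 + q
z(P, K) = K + P
u(-1758, p(-20)) - z(722, Y(-8, 6)) = √((-1758)² + (-20*(2 - 20))²) - ((-17 + 6) + 722) = √(3090564 + (-20*(-18))²) - (-11 + 722) = √(3090564 + 360²) - 1*711 = √(3090564 + 129600) - 711 = √3220164 - 711 = 6*√89449 - 711 = -711 + 6*√89449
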